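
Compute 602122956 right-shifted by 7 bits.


0b100011111000111010101011001100 >> 7 = 0b10001111100011101010101 = 4704085

4704085


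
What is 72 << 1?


0b1001000 << 1 = 0b10010000 = 144

144


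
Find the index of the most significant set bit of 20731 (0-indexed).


0b101000011111011. Highest set bit at position 14

14


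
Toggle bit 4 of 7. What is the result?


7 ^ (1 << 4) = 7 ^ 16 = 23

23


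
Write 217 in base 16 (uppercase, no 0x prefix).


217 = D9 hex

D9


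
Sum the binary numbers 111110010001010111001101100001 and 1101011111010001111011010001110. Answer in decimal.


111110010001010111001101100001 + 1101011111010001111011010001110 = 10101010001011100110100111101111 = 2855168495

2855168495


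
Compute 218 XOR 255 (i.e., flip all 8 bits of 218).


218 ^ 255 = 37

37


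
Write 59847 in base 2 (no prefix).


59847 = 1110100111000111 in binary

1110100111000111


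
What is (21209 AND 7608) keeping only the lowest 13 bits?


Step 1: 21209 & 7608 = 4248
Step 2: 4248 & 8191 = 4248

4248


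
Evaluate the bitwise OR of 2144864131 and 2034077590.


0b1111111110110000000011110000011 | 0b1111001001111011000111110010110 = 0b1111111111111011000111110010111 = 2147323799

2147323799


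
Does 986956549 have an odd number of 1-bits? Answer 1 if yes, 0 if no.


0b111010110100111100001100000101 has 15 ones => parity 1

1


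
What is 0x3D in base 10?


3D hex = 61 decimal

61


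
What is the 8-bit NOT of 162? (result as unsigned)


~0b10100010 = 0b1011101 = 93 (8-bit unsigned)

93


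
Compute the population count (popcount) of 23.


0b10111 has 4 set bits

4


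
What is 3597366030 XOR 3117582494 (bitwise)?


0b11010110011010110111001100001110 ^ 0b10111001110100101000100010011110 = 0b1101111101110011111101110010000 = 1874459536

1874459536


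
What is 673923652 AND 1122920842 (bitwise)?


0b101000001010110100001001000100 & 0b1000010111011100110100110001010 = 0b1010100100000000000000 = 2768896

2768896


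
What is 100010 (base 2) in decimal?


100010 in decimal = 34

34


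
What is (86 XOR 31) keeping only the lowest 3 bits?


Step 1: 86 ^ 31 = 73
Step 2: 73 & 7 = 1

1


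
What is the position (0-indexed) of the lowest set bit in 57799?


0b1110000111000111. Lowest set bit at position 0

0


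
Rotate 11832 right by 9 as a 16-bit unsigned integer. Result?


Rotate 0b10111000111000 right by 9 (16-bit) = 0b1110000010111 = 7191

7191


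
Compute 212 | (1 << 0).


212 | (1 << 0) = 212 | 1 = 213

213


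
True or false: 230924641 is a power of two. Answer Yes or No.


0b1101110000111010000101100001. Multiple bits set => No

No


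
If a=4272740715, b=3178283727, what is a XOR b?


4272740715 ^ 3178283727 = 1138498468

1138498468


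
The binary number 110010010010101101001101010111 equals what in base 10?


110010010010101101001101010111 in decimal = 843764567

843764567


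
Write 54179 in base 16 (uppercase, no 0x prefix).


54179 = D3A3 hex

D3A3


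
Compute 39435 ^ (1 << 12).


39435 ^ (1 << 12) = 39435 ^ 4096 = 35339

35339


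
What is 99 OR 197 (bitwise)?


0b1100011 | 0b11000101 = 0b11100111 = 231

231


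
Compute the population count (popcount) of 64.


0b1000000 has 1 set bits

1


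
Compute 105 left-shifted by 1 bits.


0b1101001 << 1 = 0b11010010 = 210

210


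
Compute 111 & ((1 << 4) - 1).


111 & 15 = 15

15


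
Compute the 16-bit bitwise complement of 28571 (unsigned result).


~0b110111110011011 = 0b1001000001100100 = 36964 (16-bit unsigned)

36964


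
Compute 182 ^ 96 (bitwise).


0b10110110 ^ 0b1100000 = 0b11010110 = 214

214


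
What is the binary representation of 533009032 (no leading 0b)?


533009032 = 11111110001010001001010001000 in binary

11111110001010001001010001000


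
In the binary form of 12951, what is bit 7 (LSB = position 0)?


0b11001010010111, position 7 = 1

1


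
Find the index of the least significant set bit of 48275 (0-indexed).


0b1011110010010011. Lowest set bit at position 0

0


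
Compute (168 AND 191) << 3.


Step 1: 168 & 191 = 168
Step 2: 168 << 3 = 1344

1344


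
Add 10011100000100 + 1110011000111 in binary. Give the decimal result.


10011100000100 + 1110011000111 = 100001111001011 = 17355

17355


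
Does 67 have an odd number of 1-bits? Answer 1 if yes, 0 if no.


0b1000011 has 3 ones => parity 1

1


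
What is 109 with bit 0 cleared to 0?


109 & ~(1 << 0) = 108

108


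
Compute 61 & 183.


0b111101 & 0b10110111 = 0b110101 = 53

53


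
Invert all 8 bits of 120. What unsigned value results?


120 ^ 255 = 135

135


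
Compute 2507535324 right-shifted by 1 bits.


0b10010101011101011111001111011100 >> 1 = 0b1001010101110101111100111101110 = 1253767662

1253767662


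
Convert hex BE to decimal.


BE hex = 190 decimal

190


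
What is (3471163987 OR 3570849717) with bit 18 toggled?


Step 1: 3471163987 | 3570849717 = 3740784631
Step 2: 3740784631 ^ (1 << 18) = 3740784631 ^ 262144 = 3740522487

3740522487


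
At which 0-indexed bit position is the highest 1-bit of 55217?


0b1101011110110001. Highest set bit at position 15

15


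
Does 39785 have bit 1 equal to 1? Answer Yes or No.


0b1001101101101001, bit 1 = 0. No

No


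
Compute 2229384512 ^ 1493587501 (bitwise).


0b10000100111000011011010101000000 ^ 0b1011001000001100101011000101101 = 0b11011101111001111110001101101101 = 3722961773

3722961773


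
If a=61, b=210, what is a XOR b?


61 ^ 210 = 239

239


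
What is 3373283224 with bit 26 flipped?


3373283224 ^ (1 << 26) = 3373283224 ^ 67108864 = 3440392088

3440392088


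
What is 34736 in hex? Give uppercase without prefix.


34736 = 87B0 hex

87B0


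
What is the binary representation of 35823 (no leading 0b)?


35823 = 1000101111101111 in binary

1000101111101111


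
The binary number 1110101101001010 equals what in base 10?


1110101101001010 in decimal = 60234

60234


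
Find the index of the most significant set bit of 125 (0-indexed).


0b1111101. Highest set bit at position 6

6


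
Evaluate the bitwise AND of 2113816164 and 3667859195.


0b1111101111111100100011001100100 & 0b11011010100111110001011011111011 = 0b1011000100111100000011001100000 = 1486751328

1486751328


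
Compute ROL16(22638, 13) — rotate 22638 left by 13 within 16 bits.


Rotate 0b101100001101110 left by 13 (16-bit) = 0b1100101100001101 = 51981

51981


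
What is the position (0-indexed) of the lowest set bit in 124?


0b1111100. Lowest set bit at position 2

2


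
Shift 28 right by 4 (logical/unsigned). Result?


0b11100 >> 4 = 0b1 = 1

1


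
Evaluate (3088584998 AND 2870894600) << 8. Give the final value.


Step 1: 3088584998 & 2870894600 = 2820145152
Step 2: 2820145152 << 8 = 721957158912

721957158912


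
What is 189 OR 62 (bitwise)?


0b10111101 | 0b111110 = 0b10111111 = 191

191


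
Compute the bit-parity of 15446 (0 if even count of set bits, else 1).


0b11110001010110 has 8 ones => parity 0

0


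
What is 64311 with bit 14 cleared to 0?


64311 & ~(1 << 14) = 47927

47927


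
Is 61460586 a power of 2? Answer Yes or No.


0b11101010011101000001101010. Multiple bits set => No

No


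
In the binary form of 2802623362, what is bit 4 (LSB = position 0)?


0b10100111000011001010001110000010, position 4 = 0

0


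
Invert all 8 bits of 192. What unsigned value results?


192 ^ 255 = 63

63


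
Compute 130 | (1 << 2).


130 | (1 << 2) = 130 | 4 = 134

134


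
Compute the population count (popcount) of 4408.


0b1000100111000 has 5 set bits

5


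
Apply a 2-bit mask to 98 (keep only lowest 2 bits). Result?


98 & 3 = 2

2


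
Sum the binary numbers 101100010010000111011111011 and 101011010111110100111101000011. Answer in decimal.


101100010010000111011111011 + 101011010111110100111101000011 = 110000111010000101111000111110 = 820534846

820534846


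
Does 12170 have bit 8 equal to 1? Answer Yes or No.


0b10111110001010, bit 8 = 1. Yes

Yes


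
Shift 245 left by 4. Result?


0b11110101 << 4 = 0b111101010000 = 3920

3920


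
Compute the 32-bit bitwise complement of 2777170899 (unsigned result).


~0b10100101100010000100001111010011 = 0b1011010011101111011110000101100 = 1517796396 (32-bit unsigned)

1517796396


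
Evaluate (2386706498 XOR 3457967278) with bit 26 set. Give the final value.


Step 1: 2386706498 ^ 3457967278 = 1079911660
Step 2: 1079911660 | (1 << 26) = 1079911660 | 67108864 = 1147020524

1147020524


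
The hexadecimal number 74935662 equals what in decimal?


74935662 hex = 1955812962 decimal

1955812962


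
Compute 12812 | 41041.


0b11001000001100 | 0b1010000001010001 = 0b1011001001011101 = 45661

45661


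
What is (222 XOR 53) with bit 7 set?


Step 1: 222 ^ 53 = 235
Step 2: 235 | (1 << 7) = 235 | 128 = 235

235


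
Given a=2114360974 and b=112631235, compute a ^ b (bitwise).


2114360974 ^ 112631235 = 2024803149

2024803149


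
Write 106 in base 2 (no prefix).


106 = 1101010 in binary

1101010


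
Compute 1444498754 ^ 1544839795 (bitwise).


0b1010110000110010100110101000010 ^ 0b1011100000101000110001001110011 = 0b1010000011010010111100110001 = 168636209

168636209


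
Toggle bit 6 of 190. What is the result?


190 ^ (1 << 6) = 190 ^ 64 = 254

254


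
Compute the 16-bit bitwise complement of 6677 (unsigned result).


~0b1101000010101 = 0b1110010111101010 = 58858 (16-bit unsigned)

58858


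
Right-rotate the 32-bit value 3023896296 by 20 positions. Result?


Rotate 0b10110100001111001111111011101000 right by 20 (32-bit) = 0b11001111111011101000101101000011 = 3488516931

3488516931


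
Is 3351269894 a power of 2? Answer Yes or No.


0b11000111110000000101001000000110. Multiple bits set => No

No


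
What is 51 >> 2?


0b110011 >> 2 = 0b1100 = 12

12


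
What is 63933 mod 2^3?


63933 & 7 = 5

5


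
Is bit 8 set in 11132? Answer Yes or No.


0b10101101111100, bit 8 = 1. Yes

Yes


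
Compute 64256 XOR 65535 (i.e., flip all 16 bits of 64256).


64256 ^ 65535 = 1279

1279


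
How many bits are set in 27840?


0b110110011000000 has 6 set bits

6


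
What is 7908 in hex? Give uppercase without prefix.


7908 = 1EE4 hex

1EE4


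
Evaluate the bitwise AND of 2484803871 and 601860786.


0b10010100000110110001100100011111 & 0b100011110111111010101010110010 = 0b110110000100000010010 = 1771538

1771538


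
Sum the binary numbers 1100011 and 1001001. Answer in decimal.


1100011 + 1001001 = 10101100 = 172

172


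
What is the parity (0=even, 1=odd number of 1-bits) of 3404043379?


0b11001010111001011001010001110011 has 17 ones => parity 1

1


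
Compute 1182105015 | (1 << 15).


1182105015 | (1 << 15) = 1182105015 | 32768 = 1182137783

1182137783


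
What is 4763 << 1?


0b1001010011011 << 1 = 0b10010100110110 = 9526

9526


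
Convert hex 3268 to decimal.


3268 hex = 12904 decimal

12904


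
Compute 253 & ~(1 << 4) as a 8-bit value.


253 & ~(1 << 4) = 237

237


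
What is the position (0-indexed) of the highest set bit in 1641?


0b11001101001. Highest set bit at position 10

10


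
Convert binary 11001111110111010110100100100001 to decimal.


11001111110111010110100100100001 in decimal = 3487394081

3487394081


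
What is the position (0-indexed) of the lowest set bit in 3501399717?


0b11010000101100110001111010100101. Lowest set bit at position 0

0


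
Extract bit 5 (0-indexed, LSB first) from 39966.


0b1001110000011110, position 5 = 0

0


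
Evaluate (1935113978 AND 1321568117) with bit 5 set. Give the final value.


Step 1: 1935113978 & 1321568117 = 1111819888
Step 2: 1111819888 | (1 << 5) = 1111819888 | 32 = 1111819888

1111819888


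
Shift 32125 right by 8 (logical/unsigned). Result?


0b111110101111101 >> 8 = 0b1111101 = 125

125


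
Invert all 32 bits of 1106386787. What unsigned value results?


1106386787 ^ 4294967295 = 3188580508

3188580508


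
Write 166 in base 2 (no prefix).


166 = 10100110 in binary

10100110


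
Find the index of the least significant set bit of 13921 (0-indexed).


0b11011001100001. Lowest set bit at position 0

0


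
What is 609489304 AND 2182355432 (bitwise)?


0b100100010101000001000110011000 & 0b10000010000101000001100111101000 = 0b101000001000110001000 = 1315208

1315208


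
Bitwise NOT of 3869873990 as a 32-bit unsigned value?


~0b11100110101010011001011101000110 = 0b11001010101100110100010111001 = 425093305 (32-bit unsigned)

425093305


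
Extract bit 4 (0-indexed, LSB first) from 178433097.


0b1010101000101010110001001001, position 4 = 0

0


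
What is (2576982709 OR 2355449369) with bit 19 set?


Step 1: 2576982709 | 2355449369 = 2650664637
Step 2: 2650664637 | (1 << 19) = 2650664637 | 524288 = 2650664637

2650664637


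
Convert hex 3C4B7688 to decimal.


3C4B7688 hex = 1011578504 decimal

1011578504


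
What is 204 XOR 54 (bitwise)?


0b11001100 ^ 0b110110 = 0b11111010 = 250

250


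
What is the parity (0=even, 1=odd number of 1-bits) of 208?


0b11010000 has 3 ones => parity 1

1


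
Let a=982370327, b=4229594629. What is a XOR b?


982370327 ^ 4229594629 = 3331831314

3331831314


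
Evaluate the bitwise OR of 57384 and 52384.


0b1110000000101000 | 0b1100110010100000 = 0b1110110010101000 = 60584

60584


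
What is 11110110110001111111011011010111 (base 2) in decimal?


11110110110001111111011011010111 in decimal = 4140299991

4140299991


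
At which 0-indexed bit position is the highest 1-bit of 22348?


0b101011101001100. Highest set bit at position 14

14


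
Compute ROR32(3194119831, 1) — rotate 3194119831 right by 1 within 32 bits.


Rotate 0b10111110011000100110011010010111 right by 1 (32-bit) = 0b11011111001100010011001101001011 = 3744543563

3744543563


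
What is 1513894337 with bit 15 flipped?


1513894337 ^ (1 << 15) = 1513894337 ^ 32768 = 1513927105

1513927105


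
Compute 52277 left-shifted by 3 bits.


0b1100110000110101 << 3 = 0b1100110000110101000 = 418216

418216


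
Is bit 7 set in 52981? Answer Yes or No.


0b1100111011110101, bit 7 = 1. Yes

Yes


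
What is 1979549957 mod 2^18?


1979549957 & 262143 = 100613

100613


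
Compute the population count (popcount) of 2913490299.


0b10101101101010000101010101111011 has 18 set bits

18


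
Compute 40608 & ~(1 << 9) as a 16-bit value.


40608 & ~(1 << 9) = 40096

40096


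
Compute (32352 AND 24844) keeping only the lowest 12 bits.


Step 1: 32352 & 24844 = 24576
Step 2: 24576 & 4095 = 0

0


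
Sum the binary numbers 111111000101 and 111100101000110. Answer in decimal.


111111000101 + 111100101000110 = 1000100100001011 = 35083

35083


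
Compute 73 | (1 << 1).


73 | (1 << 1) = 73 | 2 = 75

75


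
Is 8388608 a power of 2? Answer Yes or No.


0b100000000000000000000000. Only one bit set => Yes

Yes


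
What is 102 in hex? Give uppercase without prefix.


102 = 66 hex

66


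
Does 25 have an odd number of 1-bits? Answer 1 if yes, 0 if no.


0b11001 has 3 ones => parity 1

1


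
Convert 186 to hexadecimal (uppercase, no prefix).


186 = BA hex

BA


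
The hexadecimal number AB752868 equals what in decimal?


AB752868 hex = 2876581992 decimal

2876581992


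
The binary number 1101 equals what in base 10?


1101 in decimal = 13

13


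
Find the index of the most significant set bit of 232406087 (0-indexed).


0b1101110110100011110001000111. Highest set bit at position 27

27


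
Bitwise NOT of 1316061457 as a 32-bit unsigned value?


~0b1001110011100011000000100010001 = 0b10110001100011100111111011101110 = 2978905838 (32-bit unsigned)

2978905838


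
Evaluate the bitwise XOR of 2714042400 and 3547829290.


0b10100001110001010000000000100000 ^ 0b11010011011101111001010000101010 = 0b1110010101100101001010000001010 = 1924305930

1924305930


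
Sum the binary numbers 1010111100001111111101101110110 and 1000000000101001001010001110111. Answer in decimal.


1010111100001111111101101110110 + 1000000000101001001010001110111 = 10010111100111001000111111101101 = 2543620077

2543620077


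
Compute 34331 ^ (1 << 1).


34331 ^ (1 << 1) = 34331 ^ 2 = 34329

34329


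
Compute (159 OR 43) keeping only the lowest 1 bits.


Step 1: 159 | 43 = 191
Step 2: 191 & 1 = 1

1


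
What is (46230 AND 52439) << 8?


Step 1: 46230 & 52439 = 33942
Step 2: 33942 << 8 = 8689152

8689152


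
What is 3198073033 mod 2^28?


3198073033 & 268435455 = 245283017

245283017


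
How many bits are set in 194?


0b11000010 has 3 set bits

3


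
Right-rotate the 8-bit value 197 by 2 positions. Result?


Rotate 0b11000101 right by 2 (8-bit) = 0b1110001 = 113

113


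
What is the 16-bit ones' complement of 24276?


24276 ^ 65535 = 41259

41259


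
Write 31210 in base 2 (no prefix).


31210 = 111100111101010 in binary

111100111101010


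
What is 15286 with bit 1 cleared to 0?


15286 & ~(1 << 1) = 15284

15284


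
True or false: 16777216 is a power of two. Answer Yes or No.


0b1000000000000000000000000. Only one bit set => Yes

Yes


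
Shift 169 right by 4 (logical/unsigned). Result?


0b10101001 >> 4 = 0b1010 = 10

10


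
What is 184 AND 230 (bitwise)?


0b10111000 & 0b11100110 = 0b10100000 = 160

160


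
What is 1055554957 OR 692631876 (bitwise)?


0b111110111010100111110110001101 | 0b101001010010001011100101000100 = 0b111111111010101111110111001101 = 1072365005

1072365005


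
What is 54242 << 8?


0b1101001111100010 << 8 = 0b110100111110001000000000 = 13885952

13885952


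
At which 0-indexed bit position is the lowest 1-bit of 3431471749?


0b11001100100010000001101010000101. Lowest set bit at position 0

0


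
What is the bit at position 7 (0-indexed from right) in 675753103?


0b101000010001110010110010001111, position 7 = 1

1


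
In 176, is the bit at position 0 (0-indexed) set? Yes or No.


0b10110000, bit 0 = 0. No

No


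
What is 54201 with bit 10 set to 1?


54201 | (1 << 10) = 54201 | 1024 = 55225

55225


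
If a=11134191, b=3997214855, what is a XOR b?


11134191 ^ 3997214855 = 4008266856

4008266856


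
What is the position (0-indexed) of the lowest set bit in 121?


0b1111001. Lowest set bit at position 0

0


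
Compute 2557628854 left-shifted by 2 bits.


0b10011000011100100101000110110110 << 2 = 0b1001100001110010010100011011011000 = 10230515416

10230515416


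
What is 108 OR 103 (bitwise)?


0b1101100 | 0b1100111 = 0b1101111 = 111

111


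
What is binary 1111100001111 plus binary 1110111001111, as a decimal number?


1111100001111 + 1110111001111 = 11110011011110 = 15582

15582


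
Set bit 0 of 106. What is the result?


106 | (1 << 0) = 106 | 1 = 107

107


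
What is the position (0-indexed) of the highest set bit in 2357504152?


0b10001100100001001010100010011000. Highest set bit at position 31

31


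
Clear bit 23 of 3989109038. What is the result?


3989109038 & ~(1 << 23) = 3980720430

3980720430


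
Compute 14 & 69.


0b1110 & 0b1000101 = 0b100 = 4

4


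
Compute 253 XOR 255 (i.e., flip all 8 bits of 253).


253 ^ 255 = 2

2


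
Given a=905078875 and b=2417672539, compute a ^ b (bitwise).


905078875 ^ 2417672539 = 2783488256

2783488256


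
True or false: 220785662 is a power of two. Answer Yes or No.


0b1101001010001110101111111110. Multiple bits set => No

No


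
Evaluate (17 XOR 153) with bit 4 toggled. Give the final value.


Step 1: 17 ^ 153 = 136
Step 2: 136 ^ (1 << 4) = 136 ^ 16 = 152

152


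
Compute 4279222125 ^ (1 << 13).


4279222125 ^ (1 << 13) = 4279222125 ^ 8192 = 4279213933

4279213933


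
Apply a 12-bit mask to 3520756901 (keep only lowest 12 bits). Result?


3520756901 & 4095 = 3237

3237


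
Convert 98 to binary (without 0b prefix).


98 = 1100010 in binary

1100010


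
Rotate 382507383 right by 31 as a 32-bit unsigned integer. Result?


Rotate 0b10110110011001001100101110111 right by 31 (32-bit) = 0b101101100110010011001011101110 = 765014766

765014766


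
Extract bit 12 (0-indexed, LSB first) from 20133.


0b100111010100101, position 12 = 0

0


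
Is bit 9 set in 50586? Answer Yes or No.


0b1100010110011010, bit 9 = 0. No

No


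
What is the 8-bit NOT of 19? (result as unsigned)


~0b10011 = 0b11101100 = 236 (8-bit unsigned)

236


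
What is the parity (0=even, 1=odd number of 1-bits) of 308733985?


0b10010011001101110100000100001 has 12 ones => parity 0

0


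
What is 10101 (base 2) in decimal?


10101 in decimal = 21

21


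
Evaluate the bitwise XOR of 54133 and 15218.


0b1101001101110101 ^ 0b11101101110010 = 0b1110100000000111 = 59399

59399


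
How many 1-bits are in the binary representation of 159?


0b10011111 has 6 set bits

6


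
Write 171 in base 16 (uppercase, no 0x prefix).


171 = AB hex

AB


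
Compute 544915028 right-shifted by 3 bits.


0b100000011110101011111001010100 >> 3 = 0b100000011110101011111001010 = 68114378

68114378


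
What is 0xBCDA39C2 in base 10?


BCDA39C2 hex = 3168418242 decimal

3168418242


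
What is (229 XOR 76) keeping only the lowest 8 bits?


Step 1: 229 ^ 76 = 169
Step 2: 169 & 255 = 169

169


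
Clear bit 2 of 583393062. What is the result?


583393062 & ~(1 << 2) = 583393058

583393058


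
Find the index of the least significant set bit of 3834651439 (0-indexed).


0b11100100100100000010001100101111. Lowest set bit at position 0

0


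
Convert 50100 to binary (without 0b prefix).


50100 = 1100001110110100 in binary

1100001110110100


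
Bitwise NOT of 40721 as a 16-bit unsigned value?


~0b1001111100010001 = 0b110000011101110 = 24814 (16-bit unsigned)

24814


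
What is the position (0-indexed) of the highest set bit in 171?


0b10101011. Highest set bit at position 7

7


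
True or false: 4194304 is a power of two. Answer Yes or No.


0b10000000000000000000000. Only one bit set => Yes

Yes


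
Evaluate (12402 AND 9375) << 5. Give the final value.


Step 1: 12402 & 9375 = 8210
Step 2: 8210 << 5 = 262720

262720


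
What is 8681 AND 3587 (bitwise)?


0b10000111101001 & 0b111000000011 = 0b1 = 1

1


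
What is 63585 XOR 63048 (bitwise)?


0b1111100001100001 ^ 0b1111011001001000 = 0b111000101001 = 3625

3625


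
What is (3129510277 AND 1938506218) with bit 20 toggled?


Step 1: 3129510277 & 1938506218 = 847774080
Step 2: 847774080 ^ (1 << 20) = 847774080 ^ 1048576 = 848822656

848822656


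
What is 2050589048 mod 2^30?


2050589048 & 1073741823 = 976847224

976847224


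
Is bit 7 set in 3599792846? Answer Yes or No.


0b11010110100100000111101011001110, bit 7 = 1. Yes

Yes


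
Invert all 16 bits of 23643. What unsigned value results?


23643 ^ 65535 = 41892

41892


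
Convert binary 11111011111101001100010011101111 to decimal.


11111011111101001100010011101111 in decimal = 4227122415

4227122415


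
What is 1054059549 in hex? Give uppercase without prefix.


1054059549 = 3ED3AC1D hex

3ED3AC1D


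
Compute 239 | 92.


0b11101111 | 0b1011100 = 0b11111111 = 255

255


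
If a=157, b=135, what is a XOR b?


157 ^ 135 = 26

26


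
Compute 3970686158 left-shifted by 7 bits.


0b11101100101010111101110011001110 << 7 = 0b111011001010101111011100110011100000000 = 508247828224

508247828224


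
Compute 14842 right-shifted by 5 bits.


0b11100111111010 >> 5 = 0b111001111 = 463

463


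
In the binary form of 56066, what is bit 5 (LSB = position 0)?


0b1101101100000010, position 5 = 0

0


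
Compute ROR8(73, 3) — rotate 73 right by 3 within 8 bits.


Rotate 0b1001001 right by 3 (8-bit) = 0b101001 = 41

41


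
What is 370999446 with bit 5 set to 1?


370999446 | (1 << 5) = 370999446 | 32 = 370999478

370999478


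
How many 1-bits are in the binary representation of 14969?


0b11101001111001 has 9 set bits

9


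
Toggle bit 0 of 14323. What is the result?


14323 ^ (1 << 0) = 14323 ^ 1 = 14322

14322


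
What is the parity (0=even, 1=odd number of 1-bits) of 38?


0b100110 has 3 ones => parity 1

1


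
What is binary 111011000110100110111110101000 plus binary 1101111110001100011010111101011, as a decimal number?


111011000110100110111110101000 + 1101111110001100011010111101011 = 10101010111000001010010110010011 = 2866849171

2866849171


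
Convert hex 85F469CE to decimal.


85F469CE hex = 2247387598 decimal

2247387598


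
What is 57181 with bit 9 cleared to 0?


57181 & ~(1 << 9) = 56669

56669


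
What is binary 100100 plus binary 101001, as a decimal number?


100100 + 101001 = 1001101 = 77

77


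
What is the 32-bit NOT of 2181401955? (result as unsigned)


~0b10000010000001011000110101100011 = 0b1111101111110100111001010011100 = 2113565340 (32-bit unsigned)

2113565340


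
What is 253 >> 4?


0b11111101 >> 4 = 0b1111 = 15

15


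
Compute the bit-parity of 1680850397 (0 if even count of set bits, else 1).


0b1100100001011111011110111011101 has 20 ones => parity 0

0


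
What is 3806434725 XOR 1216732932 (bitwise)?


0b11100010111000011001010110100101 ^ 0b1001000100001011101111100000100 = 0b10101010011001000100101010100001 = 2858699425

2858699425


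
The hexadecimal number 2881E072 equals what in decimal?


2881E072 hex = 679600242 decimal

679600242


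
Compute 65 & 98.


0b1000001 & 0b1100010 = 0b1000000 = 64

64


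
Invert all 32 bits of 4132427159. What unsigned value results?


4132427159 ^ 4294967295 = 162540136

162540136


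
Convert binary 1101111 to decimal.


1101111 in decimal = 111

111


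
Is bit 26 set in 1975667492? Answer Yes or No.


0b1110101110000100100101100100100, bit 26 = 1. Yes

Yes


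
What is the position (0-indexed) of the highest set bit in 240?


0b11110000. Highest set bit at position 7

7


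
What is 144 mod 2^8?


144 & 255 = 144

144


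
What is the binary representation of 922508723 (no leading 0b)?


922508723 = 110110111111000101110110110011 in binary

110110111111000101110110110011


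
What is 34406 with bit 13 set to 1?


34406 | (1 << 13) = 34406 | 8192 = 42598

42598


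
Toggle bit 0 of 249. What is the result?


249 ^ (1 << 0) = 249 ^ 1 = 248

248


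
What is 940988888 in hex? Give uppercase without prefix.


940988888 = 381659D8 hex

381659D8


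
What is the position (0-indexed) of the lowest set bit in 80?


0b1010000. Lowest set bit at position 4

4


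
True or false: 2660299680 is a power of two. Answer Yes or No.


0b10011110100100001111001110100000. Multiple bits set => No

No


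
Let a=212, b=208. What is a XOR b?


212 ^ 208 = 4

4


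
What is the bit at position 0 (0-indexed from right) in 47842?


0b1011101011100010, position 0 = 0

0


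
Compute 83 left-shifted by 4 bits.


0b1010011 << 4 = 0b10100110000 = 1328

1328


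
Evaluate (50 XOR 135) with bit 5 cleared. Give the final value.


Step 1: 50 ^ 135 = 181
Step 2: 181 & ~(1 << 5) = 149

149


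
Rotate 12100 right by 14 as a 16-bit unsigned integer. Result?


Rotate 0b10111101000100 right by 14 (16-bit) = 0b1011110100010000 = 48400

48400


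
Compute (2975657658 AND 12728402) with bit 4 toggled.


Step 1: 2975657658 & 12728402 = 4204562
Step 2: 4204562 ^ (1 << 4) = 4204562 ^ 16 = 4204546

4204546


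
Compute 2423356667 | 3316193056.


0b10010000011100010111110011111011 | 0b11000101101010010001011100100000 = 0b11010101111110010111111111111011 = 3589898235

3589898235


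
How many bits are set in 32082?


0b111110101010010 has 9 set bits

9


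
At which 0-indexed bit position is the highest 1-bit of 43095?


0b1010100001010111. Highest set bit at position 15

15


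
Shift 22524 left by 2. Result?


0b101011111111100 << 2 = 0b10101111111110000 = 90096

90096


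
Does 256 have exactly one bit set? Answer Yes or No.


0b100000000. Only one bit set => Yes

Yes


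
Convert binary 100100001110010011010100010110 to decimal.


100100001110010011010100010110 in decimal = 607728918

607728918


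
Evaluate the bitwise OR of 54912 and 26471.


0b1101011010000000 | 0b110011101100111 = 0b1111011111100111 = 63463

63463


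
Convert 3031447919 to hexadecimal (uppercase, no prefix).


3031447919 = B4B0396F hex

B4B0396F


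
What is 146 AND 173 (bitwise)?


0b10010010 & 0b10101101 = 0b10000000 = 128

128


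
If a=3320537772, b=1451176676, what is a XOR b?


3320537772 ^ 1451176676 = 2475970632

2475970632


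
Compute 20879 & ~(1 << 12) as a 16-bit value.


20879 & ~(1 << 12) = 16783

16783


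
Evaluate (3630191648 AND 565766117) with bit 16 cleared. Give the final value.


Step 1: 3630191648 & 565766117 = 2114592
Step 2: 2114592 & ~(1 << 16) = 2114592

2114592


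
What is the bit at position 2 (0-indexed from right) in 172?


0b10101100, position 2 = 1

1


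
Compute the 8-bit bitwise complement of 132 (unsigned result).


~0b10000100 = 0b1111011 = 123 (8-bit unsigned)

123


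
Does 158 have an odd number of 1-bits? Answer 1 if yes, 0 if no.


0b10011110 has 5 ones => parity 1

1


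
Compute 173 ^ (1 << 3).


173 ^ (1 << 3) = 173 ^ 8 = 165

165


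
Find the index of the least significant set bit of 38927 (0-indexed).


0b1001100000001111. Lowest set bit at position 0

0


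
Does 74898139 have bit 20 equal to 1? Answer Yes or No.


0b100011101101101101011011011, bit 20 = 1. Yes

Yes


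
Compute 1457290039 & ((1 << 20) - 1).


1457290039 & 1048575 = 817975

817975


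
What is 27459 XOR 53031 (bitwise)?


0b110101101000011 ^ 0b1100111100100111 = 0b1010010001100100 = 42084

42084


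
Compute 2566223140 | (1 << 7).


2566223140 | (1 << 7) = 2566223140 | 128 = 2566223268

2566223268


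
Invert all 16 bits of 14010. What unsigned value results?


14010 ^ 65535 = 51525

51525


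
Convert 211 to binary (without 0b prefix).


211 = 11010011 in binary

11010011


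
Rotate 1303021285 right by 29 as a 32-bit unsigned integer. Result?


Rotate 0b1001101101010101000011011100101 right by 29 (32-bit) = 0b1101101010101000011011100101010 = 1834235690

1834235690


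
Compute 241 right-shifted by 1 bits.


0b11110001 >> 1 = 0b1111000 = 120

120


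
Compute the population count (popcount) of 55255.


0b1101011111010111 has 12 set bits

12


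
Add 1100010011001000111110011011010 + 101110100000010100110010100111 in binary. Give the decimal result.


1100010011001000111110011011010 + 101110100000010100110010100111 = 10010000111001011100100110000001 = 2430978433

2430978433


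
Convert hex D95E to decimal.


D95E hex = 55646 decimal

55646


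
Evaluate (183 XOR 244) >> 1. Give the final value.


Step 1: 183 ^ 244 = 67
Step 2: 67 >> 1 = 33

33


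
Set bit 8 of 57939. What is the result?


57939 | (1 << 8) = 57939 | 256 = 58195

58195


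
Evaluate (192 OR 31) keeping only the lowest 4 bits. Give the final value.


Step 1: 192 | 31 = 223
Step 2: 223 & 15 = 15

15


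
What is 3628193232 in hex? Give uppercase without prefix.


3628193232 = D841D5D0 hex

D841D5D0


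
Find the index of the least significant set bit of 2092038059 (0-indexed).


0b1111100101100011111011110101011. Lowest set bit at position 0

0


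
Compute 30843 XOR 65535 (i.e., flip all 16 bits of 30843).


30843 ^ 65535 = 34692

34692


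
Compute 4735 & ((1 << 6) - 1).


4735 & 63 = 63

63


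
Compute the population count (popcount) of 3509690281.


0b11010001001100011001111110101001 has 17 set bits

17


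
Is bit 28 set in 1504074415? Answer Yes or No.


0b1011001101001100101101010101111, bit 28 = 1. Yes

Yes


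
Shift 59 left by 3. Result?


0b111011 << 3 = 0b111011000 = 472

472


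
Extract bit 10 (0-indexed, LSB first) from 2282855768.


0b10001000000100011001110101011000, position 10 = 1

1


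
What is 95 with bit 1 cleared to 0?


95 & ~(1 << 1) = 93

93


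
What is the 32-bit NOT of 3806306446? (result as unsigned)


~0b11100010110111111010000010001110 = 0b11101001000000101111101110001 = 488660849 (32-bit unsigned)

488660849


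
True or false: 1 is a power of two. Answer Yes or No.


0b1. Only one bit set => Yes

Yes


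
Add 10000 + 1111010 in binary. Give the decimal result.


10000 + 1111010 = 10001010 = 138

138


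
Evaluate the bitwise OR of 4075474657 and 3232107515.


0b11110010111010101100111011100001 | 0b11000000101001100000101111111011 = 0b11110010111011101100111111111011 = 4075737083

4075737083


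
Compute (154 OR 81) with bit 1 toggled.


Step 1: 154 | 81 = 219
Step 2: 219 ^ (1 << 1) = 219 ^ 2 = 217

217


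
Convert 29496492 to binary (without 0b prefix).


29496492 = 1110000100001010010101100 in binary

1110000100001010010101100


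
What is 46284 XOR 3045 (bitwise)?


0b1011010011001100 ^ 0b101111100101 = 0b1011111100101001 = 48937

48937


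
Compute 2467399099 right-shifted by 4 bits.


0b10010011000100011000010110111011 >> 4 = 0b1001001100010001100001011011 = 154212443

154212443


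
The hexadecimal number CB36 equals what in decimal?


CB36 hex = 52022 decimal

52022


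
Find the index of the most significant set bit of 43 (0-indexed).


0b101011. Highest set bit at position 5

5


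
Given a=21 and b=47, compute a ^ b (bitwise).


21 ^ 47 = 58

58


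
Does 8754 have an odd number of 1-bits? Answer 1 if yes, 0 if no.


0b10001000110010 has 5 ones => parity 1

1


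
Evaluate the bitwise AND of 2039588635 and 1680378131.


0b1111001100100011010011100011011 & 0b1100100001010001000100100010011 = 0b1100000000000001000000100010011 = 1610645779

1610645779


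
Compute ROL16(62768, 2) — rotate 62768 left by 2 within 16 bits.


Rotate 0b1111010100110000 left by 2 (16-bit) = 0b1101010011000011 = 54467

54467


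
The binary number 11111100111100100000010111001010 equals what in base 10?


11111100111100100000010111001010 in decimal = 4243719626

4243719626


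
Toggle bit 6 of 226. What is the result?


226 ^ (1 << 6) = 226 ^ 64 = 162

162


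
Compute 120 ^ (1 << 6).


120 ^ (1 << 6) = 120 ^ 64 = 56

56


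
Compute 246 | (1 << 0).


246 | (1 << 0) = 246 | 1 = 247

247


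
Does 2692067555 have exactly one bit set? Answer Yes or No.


0b10100000011101011011000011100011. Multiple bits set => No

No


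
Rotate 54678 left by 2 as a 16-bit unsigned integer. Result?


Rotate 0b1101010110010110 left by 2 (16-bit) = 0b101011001011011 = 22107

22107


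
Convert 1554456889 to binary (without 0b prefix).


1554456889 = 1011100101001110010000100111001 in binary

1011100101001110010000100111001


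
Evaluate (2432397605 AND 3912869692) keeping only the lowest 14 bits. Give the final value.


Step 1: 2432397605 & 3912869692 = 2151227684
Step 2: 2151227684 & 16383 = 8484

8484


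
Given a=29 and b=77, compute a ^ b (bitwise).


29 ^ 77 = 80

80


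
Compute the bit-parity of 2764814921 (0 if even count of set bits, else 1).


0b10100100110010111011101001001001 has 16 ones => parity 0

0


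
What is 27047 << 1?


0b110100110100111 << 1 = 0b1101001101001110 = 54094

54094


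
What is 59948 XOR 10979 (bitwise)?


0b1110101000101100 ^ 0b10101011100011 = 0b1100000011001111 = 49359

49359


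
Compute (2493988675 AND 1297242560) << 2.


Step 1: 2493988675 & 1297242560 = 67246400
Step 2: 67246400 << 2 = 268985600

268985600


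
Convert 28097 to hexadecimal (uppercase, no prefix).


28097 = 6DC1 hex

6DC1


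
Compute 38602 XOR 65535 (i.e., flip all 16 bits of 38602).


38602 ^ 65535 = 26933

26933


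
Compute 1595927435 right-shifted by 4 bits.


0b1011111000111111110101110001011 >> 4 = 0b101111100011111111010111000 = 99745464

99745464


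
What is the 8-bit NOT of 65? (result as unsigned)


~0b1000001 = 0b10111110 = 190 (8-bit unsigned)

190


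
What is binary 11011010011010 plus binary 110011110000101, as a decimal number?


11011010011010 + 110011110000101 = 1001111000011111 = 40479

40479


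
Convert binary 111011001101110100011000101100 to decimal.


111011001101110100011000101100 in decimal = 993478188

993478188


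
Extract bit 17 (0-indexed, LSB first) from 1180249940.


0b1000110010110010010111101010100, position 17 = 0

0


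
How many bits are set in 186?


0b10111010 has 5 set bits

5


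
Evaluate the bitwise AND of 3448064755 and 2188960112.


0b11001101100001010100101011110011 & 0b10000010011110001110000101110000 = 0b10000000000000000100000001110000 = 2147500144

2147500144


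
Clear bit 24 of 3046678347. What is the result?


3046678347 & ~(1 << 24) = 3029901131

3029901131


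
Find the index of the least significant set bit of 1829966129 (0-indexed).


0b1101101000100110001000100110001. Lowest set bit at position 0

0


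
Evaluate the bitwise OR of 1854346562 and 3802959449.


0b1101110100001110001010101000010 | 0b11100010101011001000111001011001 = 0b11101110101011111001111101011011 = 4004487003

4004487003


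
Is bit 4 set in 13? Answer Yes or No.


0b1101, bit 4 = 0. No

No


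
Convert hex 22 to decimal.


22 hex = 34 decimal

34


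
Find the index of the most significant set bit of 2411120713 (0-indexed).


0b10001111101101101100100001001001. Highest set bit at position 31

31


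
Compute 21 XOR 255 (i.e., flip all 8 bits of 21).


21 ^ 255 = 234

234


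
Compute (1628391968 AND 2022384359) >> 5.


Step 1: 1628391968 & 2022384359 = 1611334176
Step 2: 1611334176 >> 5 = 50354193

50354193


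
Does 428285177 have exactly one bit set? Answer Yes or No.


0b11001100001110001110011111001. Multiple bits set => No

No


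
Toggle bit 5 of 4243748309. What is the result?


4243748309 ^ (1 << 5) = 4243748309 ^ 32 = 4243748341

4243748341


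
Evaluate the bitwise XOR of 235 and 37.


0b11101011 ^ 0b100101 = 0b11001110 = 206

206


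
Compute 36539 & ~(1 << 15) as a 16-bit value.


36539 & ~(1 << 15) = 3771

3771


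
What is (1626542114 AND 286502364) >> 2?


Step 1: 1626542114 & 286502364 = 1245184
Step 2: 1245184 >> 2 = 311296

311296


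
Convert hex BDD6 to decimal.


BDD6 hex = 48598 decimal

48598
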